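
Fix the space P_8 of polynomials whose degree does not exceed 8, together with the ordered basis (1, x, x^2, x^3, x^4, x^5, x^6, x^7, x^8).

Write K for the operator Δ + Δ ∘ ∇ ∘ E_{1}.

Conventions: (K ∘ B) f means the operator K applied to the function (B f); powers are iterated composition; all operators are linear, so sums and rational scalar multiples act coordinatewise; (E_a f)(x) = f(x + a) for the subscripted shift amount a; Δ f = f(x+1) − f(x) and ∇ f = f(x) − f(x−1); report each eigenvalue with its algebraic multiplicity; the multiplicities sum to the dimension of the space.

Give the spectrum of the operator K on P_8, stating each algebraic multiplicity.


λ = 0 (multiplicity 9)

image of 1: 0
image of x: 1
image of x^2: 2x + 3
image of x^3: 3x^2 + 9x + 7
image of x^4: 4x^3 + 18x^2 + 28x + 15
image of x^5: 5x^4 + 30x^3 + 70x^2 + 75x + 31
image of x^6: 6x^5 + 45x^4 + 140x^3 + 225x^2 + 186x + 63
image of x^7: 7x^6 + 63x^5 + 245x^4 + 525x^3 + 651x^2 + 441x + 127
image of x^8: 8x^7 + 84x^6 + 392x^5 + 1050x^4 + 1736x^3 + 1764x^2 + 1016x + 255
the matrix is upper triangular; its diagonal is (0, 0, 0, 0, 0, 0, 0, 0, 0)
for a triangular matrix the eigenvalues are the diagonal entries, with algebraic multiplicity their repetition count


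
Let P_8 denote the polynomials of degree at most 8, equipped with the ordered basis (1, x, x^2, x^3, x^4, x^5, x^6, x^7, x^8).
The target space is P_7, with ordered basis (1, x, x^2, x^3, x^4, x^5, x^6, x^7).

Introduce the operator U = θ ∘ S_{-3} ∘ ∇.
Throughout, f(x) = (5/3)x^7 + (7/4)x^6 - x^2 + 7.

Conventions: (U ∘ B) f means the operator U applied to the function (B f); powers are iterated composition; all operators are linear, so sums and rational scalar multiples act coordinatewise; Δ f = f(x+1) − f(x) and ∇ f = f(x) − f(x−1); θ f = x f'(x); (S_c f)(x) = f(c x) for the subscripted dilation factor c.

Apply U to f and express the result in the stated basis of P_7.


the image equals g(x) = 51030x^6 + (59535/2)x^5 + 10395x^4 + 1890x^3 + (315/2)x^2 + (19/2)x

∇ f = (35/3)x^6 - (49/2)x^5 + (385/12)x^4 - (70/3)x^3 + (35/4)x^2 - (19/6)x + 11/12
S_{-3} ∇ f = 8505x^6 + (11907/2)x^5 + (10395/4)x^4 + 630x^3 + (315/4)x^2 + (19/2)x + 11/12
θ S_{-3} ∇ f = 51030x^6 + (59535/2)x^5 + 10395x^4 + 1890x^3 + (315/2)x^2 + (19/2)x


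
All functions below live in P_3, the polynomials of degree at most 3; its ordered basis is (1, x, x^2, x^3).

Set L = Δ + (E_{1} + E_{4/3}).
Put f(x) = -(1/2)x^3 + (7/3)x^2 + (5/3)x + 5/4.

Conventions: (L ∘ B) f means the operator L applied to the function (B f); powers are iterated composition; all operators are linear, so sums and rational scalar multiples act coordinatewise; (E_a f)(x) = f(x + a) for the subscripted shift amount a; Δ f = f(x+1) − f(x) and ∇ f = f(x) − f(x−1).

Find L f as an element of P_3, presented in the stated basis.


Δ f = -(3/2)x^2 + (19/6)x + 7/2
E_{1} f = -(1/2)x^3 + (5/6)x^2 + (29/6)x + 19/4
E_{4/3} f = -(1/2)x^3 + (1/3)x^2 + (47/9)x + 695/108
(E_{1} + E_{4/3}) f = -x^3 + (7/6)x^2 + (181/18)x + 302/27
(Δ + (E_{1} + E_{4/3})) f = -x^3 - (1/3)x^2 + (119/9)x + 793/54

the image equals g(x) = -x^3 - (1/3)x^2 + (119/9)x + 793/54


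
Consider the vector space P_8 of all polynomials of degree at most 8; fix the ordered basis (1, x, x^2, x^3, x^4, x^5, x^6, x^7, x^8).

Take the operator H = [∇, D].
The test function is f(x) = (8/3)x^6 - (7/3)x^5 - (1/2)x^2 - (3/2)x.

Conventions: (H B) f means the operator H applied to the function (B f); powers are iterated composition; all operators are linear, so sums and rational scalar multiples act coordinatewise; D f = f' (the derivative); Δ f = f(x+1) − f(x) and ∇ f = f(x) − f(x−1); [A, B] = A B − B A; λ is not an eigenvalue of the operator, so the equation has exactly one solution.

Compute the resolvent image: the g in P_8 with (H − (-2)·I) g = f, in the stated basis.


the result is g(x) = (4/3)x^6 - (7/6)x^5 - (1/4)x^2 - (3/4)x

write g with unknown coordinates in the stated basis and equate coefficients in (H − (-2)·I) g = f
solving from the highest basis element down gives g = (4/3)x^6 - (7/6)x^5 - (1/4)x^2 - (3/4)x
check: H g = 0
so H g − (-2)·g = (8/3)x^6 - (7/3)x^5 - (1/2)x^2 - (3/2)x = f ✓


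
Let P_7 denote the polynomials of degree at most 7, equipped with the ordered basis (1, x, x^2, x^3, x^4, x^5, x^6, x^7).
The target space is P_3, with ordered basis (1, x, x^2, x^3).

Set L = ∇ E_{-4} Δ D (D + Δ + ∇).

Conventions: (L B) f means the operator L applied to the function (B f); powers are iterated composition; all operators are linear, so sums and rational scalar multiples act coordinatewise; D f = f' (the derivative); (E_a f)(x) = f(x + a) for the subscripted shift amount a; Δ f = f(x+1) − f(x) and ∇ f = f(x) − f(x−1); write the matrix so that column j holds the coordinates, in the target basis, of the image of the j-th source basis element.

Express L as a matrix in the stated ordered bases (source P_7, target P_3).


the matrix is [[0, 0, 0, 0, 72, -1440, 17700, -173040]; [0, 0, 0, 0, 0, 360, -8640, 123900]; [0, 0, 0, 0, 0, 0, 1080, -30240]; [0, 0, 0, 0, 0, 0, 0, 2520]] (rows listed top to bottom)

image of 1: 0
image of x: 0
image of x^2: 0
image of x^3: 0
image of x^4: 72
image of x^5: 360x - 1440
image of x^6: 1080x^2 - 8640x + 17700
image of x^7: 2520x^3 - 30240x^2 + 123900x - 173040
each image's coordinates form column j of the matrix


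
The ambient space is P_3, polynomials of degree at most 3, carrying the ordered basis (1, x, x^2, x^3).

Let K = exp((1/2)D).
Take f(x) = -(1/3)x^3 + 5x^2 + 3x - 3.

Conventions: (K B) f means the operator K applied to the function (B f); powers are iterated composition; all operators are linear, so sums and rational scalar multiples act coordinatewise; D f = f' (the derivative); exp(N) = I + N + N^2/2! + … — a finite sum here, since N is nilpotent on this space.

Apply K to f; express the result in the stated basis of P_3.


order-1 term: -(1/2)x^2 + 5x + 3/2
order-2 term: -(1/4)x + 5/4
order-3 term: -1/24
the series for exp((1/2)D) f terminates at order 3
exp((1/2)D) f = -(1/3)x^3 + (9/2)x^2 + (31/4)x - 7/24

g(x) = -(1/3)x^3 + (9/2)x^2 + (31/4)x - 7/24


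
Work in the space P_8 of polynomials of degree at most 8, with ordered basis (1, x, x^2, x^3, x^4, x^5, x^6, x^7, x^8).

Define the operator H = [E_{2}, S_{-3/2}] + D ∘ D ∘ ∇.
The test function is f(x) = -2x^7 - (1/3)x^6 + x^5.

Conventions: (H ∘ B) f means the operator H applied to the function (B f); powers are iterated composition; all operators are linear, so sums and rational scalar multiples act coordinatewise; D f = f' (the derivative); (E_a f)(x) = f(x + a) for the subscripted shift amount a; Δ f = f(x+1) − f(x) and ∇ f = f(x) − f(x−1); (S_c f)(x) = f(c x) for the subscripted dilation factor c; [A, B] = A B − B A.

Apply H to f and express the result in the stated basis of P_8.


the result is g(x) = (25515/32)x^6 + (6075/4)x^5 + 11730x^4 + 15200x^3 + (94995/4)x^2 + (25945/2)x + 12238/3

S_{-3/2} f = (2187/64)x^7 - (243/64)x^6 - (243/32)x^5
E_{2} S_{-3/2} f = (2187/64)x^7 + (30375/64)x^6 + (90153/32)x^5 + (74115/8)x^4 + 18225x^3 + (85779/4)x^2 + (27945/2)x + 3888
E_{2} f = -2x^7 - (85/3)x^6 - 171x^5 - 570x^4 - (3400/3)x^3 - 1344x^2 - 880x - 736/3
S_{-3/2} E_{2} f = (2187/64)x^7 - (20655/64)x^6 + (41553/32)x^5 - (23085/8)x^4 + 3825x^3 - 3024x^2 + 1320x - 736/3
[E_{2}, S_{-3/2}] f = (25515/32)x^6 + (6075/4)x^5 + 12150x^4 + 14400x^3 + (97875/4)x^2 + (25305/2)x + 12400/3
∇ f = -14x^6 + 40x^5 - 60x^4 + (160/3)x^3 - 27x^2 + 7x - 2/3
D ∇ f = -84x^5 + 200x^4 - 240x^3 + 160x^2 - 54x + 7
D D ∇ f = -420x^4 + 800x^3 - 720x^2 + 320x - 54
([E_{2}, S_{-3/2}] + D ∘ D ∘ ∇) f = (25515/32)x^6 + (6075/4)x^5 + 11730x^4 + 15200x^3 + (94995/4)x^2 + (25945/2)x + 12238/3


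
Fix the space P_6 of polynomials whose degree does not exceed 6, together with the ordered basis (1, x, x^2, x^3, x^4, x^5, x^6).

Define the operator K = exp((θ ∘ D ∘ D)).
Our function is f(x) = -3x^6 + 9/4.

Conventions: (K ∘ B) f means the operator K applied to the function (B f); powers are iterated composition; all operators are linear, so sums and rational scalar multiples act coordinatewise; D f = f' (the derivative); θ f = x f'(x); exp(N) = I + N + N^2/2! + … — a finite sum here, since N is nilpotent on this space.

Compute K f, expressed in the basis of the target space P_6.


order-1 term: -360x^4
order-2 term: -4320x^2
the series for exp((θ ∘ D ∘ D)) f terminates at order 2
exp((θ ∘ D ∘ D)) f = -3x^6 - 360x^4 - 4320x^2 + 9/4

g(x) = -3x^6 - 360x^4 - 4320x^2 + 9/4


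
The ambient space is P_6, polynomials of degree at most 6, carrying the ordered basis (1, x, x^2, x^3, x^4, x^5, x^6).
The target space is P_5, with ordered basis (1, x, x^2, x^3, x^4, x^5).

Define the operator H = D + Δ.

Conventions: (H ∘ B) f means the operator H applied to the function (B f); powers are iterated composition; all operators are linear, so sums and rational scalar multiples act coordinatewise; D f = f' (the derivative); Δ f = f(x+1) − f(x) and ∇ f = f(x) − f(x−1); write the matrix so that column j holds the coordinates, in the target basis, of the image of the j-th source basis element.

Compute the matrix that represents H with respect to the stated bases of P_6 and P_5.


the matrix is [[0, 2, 1, 1, 1, 1, 1]; [0, 0, 4, 3, 4, 5, 6]; [0, 0, 0, 6, 6, 10, 15]; [0, 0, 0, 0, 8, 10, 20]; [0, 0, 0, 0, 0, 10, 15]; [0, 0, 0, 0, 0, 0, 12]] (rows listed top to bottom)

image of 1: 0
image of x: 2
image of x^2: 4x + 1
image of x^3: 6x^2 + 3x + 1
image of x^4: 8x^3 + 6x^2 + 4x + 1
image of x^5: 10x^4 + 10x^3 + 10x^2 + 5x + 1
image of x^6: 12x^5 + 15x^4 + 20x^3 + 15x^2 + 6x + 1
each image's coordinates form column j of the matrix


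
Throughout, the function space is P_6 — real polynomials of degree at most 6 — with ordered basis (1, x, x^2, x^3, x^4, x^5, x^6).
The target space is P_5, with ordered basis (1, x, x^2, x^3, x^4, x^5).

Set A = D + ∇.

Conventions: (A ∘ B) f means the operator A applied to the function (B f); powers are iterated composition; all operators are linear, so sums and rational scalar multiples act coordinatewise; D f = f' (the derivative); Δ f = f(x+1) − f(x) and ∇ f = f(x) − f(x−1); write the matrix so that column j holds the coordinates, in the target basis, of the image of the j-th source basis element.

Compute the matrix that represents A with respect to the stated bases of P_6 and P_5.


the matrix is [[0, 2, -1, 1, -1, 1, -1]; [0, 0, 4, -3, 4, -5, 6]; [0, 0, 0, 6, -6, 10, -15]; [0, 0, 0, 0, 8, -10, 20]; [0, 0, 0, 0, 0, 10, -15]; [0, 0, 0, 0, 0, 0, 12]] (rows listed top to bottom)

image of 1: 0
image of x: 2
image of x^2: 4x - 1
image of x^3: 6x^2 - 3x + 1
image of x^4: 8x^3 - 6x^2 + 4x - 1
image of x^5: 10x^4 - 10x^3 + 10x^2 - 5x + 1
image of x^6: 12x^5 - 15x^4 + 20x^3 - 15x^2 + 6x - 1
each image's coordinates form column j of the matrix


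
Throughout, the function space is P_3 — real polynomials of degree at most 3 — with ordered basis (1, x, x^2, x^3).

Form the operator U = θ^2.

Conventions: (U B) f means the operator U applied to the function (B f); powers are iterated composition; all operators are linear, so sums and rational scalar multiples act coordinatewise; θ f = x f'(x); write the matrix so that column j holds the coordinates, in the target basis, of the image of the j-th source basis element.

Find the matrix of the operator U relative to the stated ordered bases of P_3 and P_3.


the matrix is [[0, 0, 0, 0]; [0, 1, 0, 0]; [0, 0, 4, 0]; [0, 0, 0, 9]] (rows listed top to bottom)

image of 1: 0
image of x: x
image of x^2: 4x^2
image of x^3: 9x^3
each image's coordinates form column j of the matrix


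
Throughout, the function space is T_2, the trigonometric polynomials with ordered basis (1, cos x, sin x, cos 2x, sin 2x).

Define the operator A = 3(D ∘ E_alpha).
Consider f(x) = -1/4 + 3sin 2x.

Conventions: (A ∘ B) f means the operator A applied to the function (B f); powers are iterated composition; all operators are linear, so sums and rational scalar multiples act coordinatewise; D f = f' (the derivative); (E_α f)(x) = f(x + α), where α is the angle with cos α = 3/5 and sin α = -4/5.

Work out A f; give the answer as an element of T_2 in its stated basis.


E_alpha f = -1/4 - (72/25)cos 2x - (21/25)sin 2x
D E_alpha f = -(42/25)cos 2x + (144/25)sin 2x
(3(D ∘ E_alpha)) f = -(126/25)cos 2x + (432/25)sin 2x

g(x) = -(126/25)cos 2x + (432/25)sin 2x


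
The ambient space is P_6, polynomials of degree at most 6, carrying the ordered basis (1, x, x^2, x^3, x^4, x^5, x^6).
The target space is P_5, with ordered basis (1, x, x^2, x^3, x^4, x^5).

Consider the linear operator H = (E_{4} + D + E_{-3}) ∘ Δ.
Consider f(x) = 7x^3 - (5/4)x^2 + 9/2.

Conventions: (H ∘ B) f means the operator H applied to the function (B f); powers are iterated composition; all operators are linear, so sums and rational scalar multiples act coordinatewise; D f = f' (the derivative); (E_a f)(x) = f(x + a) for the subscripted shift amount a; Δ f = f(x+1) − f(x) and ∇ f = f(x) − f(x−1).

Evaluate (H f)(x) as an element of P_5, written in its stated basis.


g(x) = 42x^2 + 121x + 1147/2

Δ f = 21x^2 + (37/2)x + 23/4
E_{4} Δ f = 21x^2 + (373/2)x + 1663/4
D Δ f = 42x + 37/2
E_{-3} Δ f = 21x^2 - (215/2)x + 557/4
(E_{4} + D + E_{-3}) Δ f = 42x^2 + 121x + 1147/2


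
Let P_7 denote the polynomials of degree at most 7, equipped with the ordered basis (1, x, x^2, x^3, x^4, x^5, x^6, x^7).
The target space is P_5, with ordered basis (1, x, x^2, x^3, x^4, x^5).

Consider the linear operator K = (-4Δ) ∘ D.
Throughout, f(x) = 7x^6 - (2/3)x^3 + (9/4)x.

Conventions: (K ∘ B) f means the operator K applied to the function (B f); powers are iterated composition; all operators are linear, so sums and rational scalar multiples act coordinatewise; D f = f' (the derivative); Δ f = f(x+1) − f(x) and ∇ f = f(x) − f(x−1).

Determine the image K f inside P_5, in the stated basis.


the image equals g(x) = -840x^4 - 1680x^3 - 1680x^2 - 824x - 160

D f = 42x^5 - 2x^2 + 9/4
Δ D f = 210x^4 + 420x^3 + 420x^2 + 206x + 40
(-4Δ) D f = -840x^4 - 1680x^3 - 1680x^2 - 824x - 160


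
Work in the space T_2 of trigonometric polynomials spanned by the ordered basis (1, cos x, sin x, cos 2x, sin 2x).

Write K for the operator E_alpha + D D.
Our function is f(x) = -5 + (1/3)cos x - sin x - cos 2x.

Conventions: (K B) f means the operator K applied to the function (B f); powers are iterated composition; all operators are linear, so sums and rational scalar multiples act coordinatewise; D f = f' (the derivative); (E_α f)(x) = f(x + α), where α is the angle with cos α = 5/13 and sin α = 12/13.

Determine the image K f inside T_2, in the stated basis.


the result is g(x) = -5 - (44/39)cos x + (4/13)sin x + (795/169)cos 2x + (120/169)sin 2x

E_alpha f = -5 - (31/39)cos x - (9/13)sin x + (119/169)cos 2x + (120/169)sin 2x
D f = -cos x - (1/3)sin x + 2sin 2x
D D f = -(1/3)cos x + sin x + 4cos 2x
(E_alpha + D D) f = -5 - (44/39)cos x + (4/13)sin x + (795/169)cos 2x + (120/169)sin 2x


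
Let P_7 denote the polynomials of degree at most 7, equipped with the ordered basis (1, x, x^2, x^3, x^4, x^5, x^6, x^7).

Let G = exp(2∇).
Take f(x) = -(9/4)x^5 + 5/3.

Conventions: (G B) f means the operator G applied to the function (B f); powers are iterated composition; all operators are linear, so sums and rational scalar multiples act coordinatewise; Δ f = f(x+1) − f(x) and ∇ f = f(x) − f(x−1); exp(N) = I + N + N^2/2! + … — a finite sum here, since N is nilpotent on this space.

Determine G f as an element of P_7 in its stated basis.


order-1 term: -(45/2)x^4 + 45x^3 - 45x^2 + (45/2)x - 9/2
order-2 term: -90x^3 + 270x^2 - 315x + 135
order-3 term: -180x^2 + 540x - 450
order-4 term: -180x + 360
order-5 term: -72
the series for exp(2∇) f terminates at order 5
exp(2∇) f = -(9/4)x^5 - (45/2)x^4 - 45x^3 + 45x^2 + (135/2)x - 179/6

the image equals g(x) = -(9/4)x^5 - (45/2)x^4 - 45x^3 + 45x^2 + (135/2)x - 179/6


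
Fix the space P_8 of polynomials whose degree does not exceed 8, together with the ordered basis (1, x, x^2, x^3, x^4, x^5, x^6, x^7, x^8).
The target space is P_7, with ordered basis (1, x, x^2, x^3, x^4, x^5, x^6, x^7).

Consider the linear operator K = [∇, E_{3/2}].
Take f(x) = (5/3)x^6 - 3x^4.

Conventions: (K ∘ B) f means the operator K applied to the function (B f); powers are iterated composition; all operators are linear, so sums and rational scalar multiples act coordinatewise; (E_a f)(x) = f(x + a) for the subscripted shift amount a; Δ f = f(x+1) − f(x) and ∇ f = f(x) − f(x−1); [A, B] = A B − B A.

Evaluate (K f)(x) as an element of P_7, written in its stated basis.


E_{3/2} f = (5/3)x^6 + 15x^5 + (213/4)x^4 + (189/2)x^3 + (1377/16)x^2 + (567/16)x + 243/64
∇ E_{3/2} f = 10x^5 + 50x^4 + (289/3)x^3 + 89x^2 + (293/8)x + 95/24
∇ f = 10x^5 - 25x^4 + (64/3)x^3 - 7x^2 - 2x + 4/3
E_{3/2} ∇ f = 10x^5 + 50x^4 + (289/3)x^3 + 89x^2 + (293/8)x + 95/24
[∇, E_{3/2}] f = 0

g(x) = 0


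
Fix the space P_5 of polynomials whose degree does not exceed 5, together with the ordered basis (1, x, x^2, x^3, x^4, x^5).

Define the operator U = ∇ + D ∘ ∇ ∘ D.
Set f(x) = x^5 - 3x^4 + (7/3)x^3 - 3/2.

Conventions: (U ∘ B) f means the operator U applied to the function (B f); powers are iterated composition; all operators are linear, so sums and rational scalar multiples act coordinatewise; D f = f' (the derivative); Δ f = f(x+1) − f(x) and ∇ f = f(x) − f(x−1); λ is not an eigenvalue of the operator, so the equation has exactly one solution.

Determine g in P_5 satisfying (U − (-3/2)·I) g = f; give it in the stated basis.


the result is g(x) = (2/3)x^5 - (38/9)x^4 + (466/27)x^3 - (2228/27)x^2 + (20432/81)x - 85207/243

write g with unknown coordinates in the stated basis and equate coefficients in (U − (-3/2)·I) g = f
solving from the highest basis element down gives g = (2/3)x^5 - (38/9)x^4 + (466/27)x^3 - (2228/27)x^2 + (20432/81)x - 85207/243
check: U g = (10/3)x^4 - (212/9)x^3 + (1114/9)x^2 - (10216/27)x + 42482/81
so U g − (-3/2)·g = x^5 - 3x^4 + (7/3)x^3 - 3/2 = f ✓


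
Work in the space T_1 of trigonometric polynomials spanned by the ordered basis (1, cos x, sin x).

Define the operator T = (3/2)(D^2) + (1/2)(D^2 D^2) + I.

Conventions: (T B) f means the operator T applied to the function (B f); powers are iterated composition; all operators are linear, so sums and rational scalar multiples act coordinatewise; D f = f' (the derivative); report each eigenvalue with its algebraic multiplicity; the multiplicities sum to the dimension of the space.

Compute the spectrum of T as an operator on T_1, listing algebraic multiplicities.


image of 1: 1
image of cos x: 0
image of sin x: 0
the matrix is diagonal; its diagonal is (1, 0, 0)
for a triangular matrix the eigenvalues are the diagonal entries, with algebraic multiplicity their repetition count

λ = 0 (multiplicity 2), λ = 1 (multiplicity 1)


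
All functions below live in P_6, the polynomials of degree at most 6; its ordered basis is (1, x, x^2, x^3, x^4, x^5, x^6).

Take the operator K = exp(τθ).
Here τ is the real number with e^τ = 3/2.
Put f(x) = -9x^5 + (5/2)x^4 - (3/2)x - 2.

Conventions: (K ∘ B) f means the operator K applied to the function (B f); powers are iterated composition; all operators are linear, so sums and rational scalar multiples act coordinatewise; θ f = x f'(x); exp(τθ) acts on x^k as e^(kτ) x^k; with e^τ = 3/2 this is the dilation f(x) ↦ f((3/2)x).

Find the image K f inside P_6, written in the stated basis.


exp(τθ) x^k = e^(kτ) x^k; with e^τ = 3/2 this sends x^k to (3/2)^k x^k
x ↦ 3/2 x
x^4 ↦ 81/16 x^4
x^5 ↦ 243/32 x^5
applying this coordinatewise to f: exp(τθ) f = -(2187/32)x^5 + (405/32)x^4 - (9/4)x - 2

g(x) = -(2187/32)x^5 + (405/32)x^4 - (9/4)x - 2


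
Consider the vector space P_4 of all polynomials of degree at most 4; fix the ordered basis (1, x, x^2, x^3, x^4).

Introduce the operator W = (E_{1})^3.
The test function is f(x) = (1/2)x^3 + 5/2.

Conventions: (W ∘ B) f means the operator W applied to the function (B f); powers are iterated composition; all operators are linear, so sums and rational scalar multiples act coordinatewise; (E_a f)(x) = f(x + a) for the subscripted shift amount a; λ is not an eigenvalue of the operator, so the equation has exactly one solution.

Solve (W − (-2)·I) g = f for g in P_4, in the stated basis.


write g with unknown coordinates in the stated basis and equate coefficients in (W − (-2)·I) g = f
solving from the highest basis element down gives g = (1/6)x^3 - (1/2)x^2 - (1/2)x + 4/3
check: W g = (1/6)x^3 + x^2 + x - 1/6
so W g − (-2)·g = (1/2)x^3 + 5/2 = f ✓

the result is g(x) = (1/6)x^3 - (1/2)x^2 - (1/2)x + 4/3


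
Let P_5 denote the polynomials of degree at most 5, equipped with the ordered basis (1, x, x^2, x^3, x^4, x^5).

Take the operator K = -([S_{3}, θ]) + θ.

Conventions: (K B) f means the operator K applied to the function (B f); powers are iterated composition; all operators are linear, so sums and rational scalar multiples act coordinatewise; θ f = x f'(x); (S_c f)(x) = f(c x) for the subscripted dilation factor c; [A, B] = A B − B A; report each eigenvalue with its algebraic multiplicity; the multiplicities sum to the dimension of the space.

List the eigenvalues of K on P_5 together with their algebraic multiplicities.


λ = 0 (multiplicity 1), λ = 1 (multiplicity 1), λ = 2 (multiplicity 1), λ = 3 (multiplicity 1), λ = 4 (multiplicity 1), λ = 5 (multiplicity 1)

image of 1: 0
image of x: x
image of x^2: 2x^2
image of x^3: 3x^3
image of x^4: 4x^4
image of x^5: 5x^5
the matrix is upper triangular; its diagonal is (0, 1, 2, 3, 4, 5)
for a triangular matrix the eigenvalues are the diagonal entries, with algebraic multiplicity their repetition count


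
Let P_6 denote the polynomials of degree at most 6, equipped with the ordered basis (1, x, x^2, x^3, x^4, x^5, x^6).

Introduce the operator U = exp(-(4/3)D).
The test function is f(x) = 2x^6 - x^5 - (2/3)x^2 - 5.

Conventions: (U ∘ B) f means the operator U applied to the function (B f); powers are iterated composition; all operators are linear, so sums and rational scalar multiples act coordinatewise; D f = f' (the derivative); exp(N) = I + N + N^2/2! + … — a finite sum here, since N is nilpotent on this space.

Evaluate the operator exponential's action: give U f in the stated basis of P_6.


order-1 term: -16x^5 + (20/3)x^4 + (16/9)x
order-2 term: (160/3)x^4 - (160/9)x^3 - 32/27
order-3 term: -(2560/27)x^3 + (640/27)x^2
order-4 term: (2560/27)x^2 - (1280/81)x
order-5 term: -(4096/81)x + 1024/243
order-6 term: 8192/729
the series for exp(-(4/3)D) f terminates at order 6
exp(-(4/3)D) f = 2x^6 - 17x^5 + 60x^4 - (3040/27)x^3 + (3182/27)x^2 - (1744/27)x + 6755/729

the result is g(x) = 2x^6 - 17x^5 + 60x^4 - (3040/27)x^3 + (3182/27)x^2 - (1744/27)x + 6755/729


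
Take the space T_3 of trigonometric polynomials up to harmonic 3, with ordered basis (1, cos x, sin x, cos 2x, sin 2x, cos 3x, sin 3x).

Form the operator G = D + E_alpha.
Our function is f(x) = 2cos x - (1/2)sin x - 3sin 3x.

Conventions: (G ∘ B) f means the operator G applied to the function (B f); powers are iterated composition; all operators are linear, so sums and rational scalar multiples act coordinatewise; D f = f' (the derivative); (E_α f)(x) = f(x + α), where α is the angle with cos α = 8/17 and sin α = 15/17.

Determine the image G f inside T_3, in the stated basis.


D f = -(1/2)cos x - 2sin x - 9cos 3x
E_alpha f = (1/2)cos x - 2sin x + (1485/4913)cos 3x + (14664/4913)sin 3x
(D + E_alpha) f = -4sin x - (42732/4913)cos 3x + (14664/4913)sin 3x

g(x) = -4sin x - (42732/4913)cos 3x + (14664/4913)sin 3x


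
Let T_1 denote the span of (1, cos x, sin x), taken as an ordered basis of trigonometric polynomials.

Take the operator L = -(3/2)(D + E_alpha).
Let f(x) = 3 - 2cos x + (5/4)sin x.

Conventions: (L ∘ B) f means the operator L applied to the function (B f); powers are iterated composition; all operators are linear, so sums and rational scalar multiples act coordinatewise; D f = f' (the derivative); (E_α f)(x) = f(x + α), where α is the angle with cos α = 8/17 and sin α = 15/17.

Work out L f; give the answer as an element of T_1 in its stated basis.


D f = (5/4)cos x + 2sin x
E_alpha f = 3 + (11/68)cos x + (40/17)sin x
(D + E_alpha) f = 3 + (24/17)cos x + (74/17)sin x
(-(3/2)(D + E_alpha)) f = -9/2 - (36/17)cos x - (111/17)sin x

the result is g(x) = -9/2 - (36/17)cos x - (111/17)sin x


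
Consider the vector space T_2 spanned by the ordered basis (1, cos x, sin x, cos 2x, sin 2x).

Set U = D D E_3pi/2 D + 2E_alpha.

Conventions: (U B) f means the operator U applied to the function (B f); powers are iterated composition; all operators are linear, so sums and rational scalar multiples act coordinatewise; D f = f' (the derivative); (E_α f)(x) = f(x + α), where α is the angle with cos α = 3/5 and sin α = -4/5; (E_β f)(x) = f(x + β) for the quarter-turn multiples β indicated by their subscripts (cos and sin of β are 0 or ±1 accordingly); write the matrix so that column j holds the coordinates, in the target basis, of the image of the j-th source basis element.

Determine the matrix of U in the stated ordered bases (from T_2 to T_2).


image of 1: 2
image of cos x: (1/5)cos x + (8/5)sin x
image of sin x: -(8/5)cos x + (1/5)sin x
image of cos 2x: -(14/25)cos 2x - (152/25)sin 2x
image of sin 2x: (152/25)cos 2x - (14/25)sin 2x
each image's coordinates form column j of the matrix

the matrix is [[2, 0, 0, 0, 0]; [0, 1/5, -8/5, 0, 0]; [0, 8/5, 1/5, 0, 0]; [0, 0, 0, -14/25, 152/25]; [0, 0, 0, -152/25, -14/25]] (rows listed top to bottom)


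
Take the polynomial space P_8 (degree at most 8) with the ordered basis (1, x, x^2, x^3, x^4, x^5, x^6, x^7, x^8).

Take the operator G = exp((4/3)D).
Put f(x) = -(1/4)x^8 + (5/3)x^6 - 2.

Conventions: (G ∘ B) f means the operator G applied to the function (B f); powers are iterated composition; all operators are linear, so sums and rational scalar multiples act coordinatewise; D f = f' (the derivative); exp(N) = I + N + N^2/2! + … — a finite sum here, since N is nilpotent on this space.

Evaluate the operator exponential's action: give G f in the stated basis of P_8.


order-1 term: -(8/3)x^7 + (40/3)x^5
order-2 term: -(112/9)x^6 + (400/9)x^4
order-3 term: -(896/27)x^5 + (6400/81)x^3
order-4 term: -(4480/81)x^4 + (6400/81)x^2
order-5 term: -(14336/243)x^3 + (10240/243)x
order-6 term: -(28672/729)x^2 + 20480/2187
order-7 term: -(32768/2187)x
order-8 term: -16384/6561
the series for exp((4/3)D) f terminates at order 8
exp((4/3)D) f = -(1/4)x^8 - (8/3)x^7 - (97/9)x^6 - (536/27)x^5 - (880/81)x^4 + (4864/243)x^3 + (28928/729)x^2 + (59392/2187)x + 31934/6561

the image equals g(x) = -(1/4)x^8 - (8/3)x^7 - (97/9)x^6 - (536/27)x^5 - (880/81)x^4 + (4864/243)x^3 + (28928/729)x^2 + (59392/2187)x + 31934/6561


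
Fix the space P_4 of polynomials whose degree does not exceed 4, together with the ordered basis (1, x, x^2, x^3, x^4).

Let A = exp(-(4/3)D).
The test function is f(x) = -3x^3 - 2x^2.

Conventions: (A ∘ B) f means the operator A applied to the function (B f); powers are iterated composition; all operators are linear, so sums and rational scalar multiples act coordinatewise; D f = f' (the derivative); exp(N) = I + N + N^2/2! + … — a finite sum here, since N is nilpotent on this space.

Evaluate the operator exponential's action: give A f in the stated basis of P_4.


order-1 term: 12x^2 + (16/3)x
order-2 term: -16x - 32/9
order-3 term: 64/9
the series for exp(-(4/3)D) f terminates at order 3
exp(-(4/3)D) f = -3x^3 + 10x^2 - (32/3)x + 32/9

the image equals g(x) = -3x^3 + 10x^2 - (32/3)x + 32/9


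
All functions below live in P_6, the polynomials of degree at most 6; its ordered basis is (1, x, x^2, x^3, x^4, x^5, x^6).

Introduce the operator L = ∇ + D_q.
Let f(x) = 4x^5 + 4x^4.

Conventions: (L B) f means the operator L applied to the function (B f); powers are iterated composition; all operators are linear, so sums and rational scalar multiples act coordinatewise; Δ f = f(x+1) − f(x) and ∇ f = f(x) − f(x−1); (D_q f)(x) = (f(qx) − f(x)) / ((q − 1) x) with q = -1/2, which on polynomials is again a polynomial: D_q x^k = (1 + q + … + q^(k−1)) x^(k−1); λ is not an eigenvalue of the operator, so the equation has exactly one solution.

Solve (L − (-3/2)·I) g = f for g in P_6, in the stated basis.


write g with unknown coordinates in the stated basis and equate coefficients in (L − (-3/2)·I) g = f
solving from the highest basis element down gives g = (8/3)x^5 - (67/9)x^4 + (4399/108)x^3 - (32267/216)x^2 + (232747/648)x - 595241/972
check: L g = (91/6)x^4 - (4399/72)x^3 + (32267/144)x^2 - (232747/432)x + 595241/648
so L g − (-3/2)·g = 4x^5 + 4x^4 = f ✓

the image equals g(x) = (8/3)x^5 - (67/9)x^4 + (4399/108)x^3 - (32267/216)x^2 + (232747/648)x - 595241/972


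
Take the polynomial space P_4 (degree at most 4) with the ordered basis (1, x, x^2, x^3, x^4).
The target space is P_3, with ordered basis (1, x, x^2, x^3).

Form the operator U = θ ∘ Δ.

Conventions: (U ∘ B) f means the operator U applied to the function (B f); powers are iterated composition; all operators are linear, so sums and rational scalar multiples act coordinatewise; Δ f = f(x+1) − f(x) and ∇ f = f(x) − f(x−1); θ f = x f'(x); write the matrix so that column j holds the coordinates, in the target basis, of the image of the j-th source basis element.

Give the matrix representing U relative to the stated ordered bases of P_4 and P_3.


image of 1: 0
image of x: 0
image of x^2: 2x
image of x^3: 6x^2 + 3x
image of x^4: 12x^3 + 12x^2 + 4x
each image's coordinates form column j of the matrix

the matrix is [[0, 0, 0, 0, 0]; [0, 0, 2, 3, 4]; [0, 0, 0, 6, 12]; [0, 0, 0, 0, 12]] (rows listed top to bottom)


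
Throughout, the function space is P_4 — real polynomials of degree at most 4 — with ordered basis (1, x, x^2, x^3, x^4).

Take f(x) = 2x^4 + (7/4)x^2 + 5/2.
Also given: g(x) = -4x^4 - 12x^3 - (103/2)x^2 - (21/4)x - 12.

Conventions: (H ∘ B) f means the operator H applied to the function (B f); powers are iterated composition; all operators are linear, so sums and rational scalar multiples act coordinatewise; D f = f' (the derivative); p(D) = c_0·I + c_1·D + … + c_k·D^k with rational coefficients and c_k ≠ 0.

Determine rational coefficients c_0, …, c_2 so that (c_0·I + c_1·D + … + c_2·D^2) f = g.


p(D) = -2·I − (3/2)·D − 2·D^2, i.e. c_0 = -2, c_1 = -3/2, c_2 = -2

D^0 f = 2x^4 + (7/4)x^2 + 5/2
D^1 f = 8x^3 + (7/2)x
D^2 f = 24x^2 + 7/2
matching coefficients of g against c_0 f + c_1 Df + … from the top degree down determines the c_i
solution: c_0 = -2, c_1 = -3/2, c_2 = -2


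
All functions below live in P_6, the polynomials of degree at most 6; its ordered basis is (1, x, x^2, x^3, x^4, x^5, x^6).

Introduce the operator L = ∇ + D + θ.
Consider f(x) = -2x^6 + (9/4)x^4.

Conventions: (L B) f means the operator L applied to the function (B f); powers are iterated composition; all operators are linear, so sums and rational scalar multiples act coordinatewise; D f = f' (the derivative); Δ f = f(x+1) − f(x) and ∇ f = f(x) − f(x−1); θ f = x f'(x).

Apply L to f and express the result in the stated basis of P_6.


g(x) = -12x^6 - 24x^5 + 39x^4 - 22x^3 + (33/2)x^2 - 3x - 1/4

∇ f = -12x^5 + 30x^4 - 31x^3 + (33/2)x^2 - 3x - 1/4
D f = -12x^5 + 9x^3
θ f = -12x^6 + 9x^4
(∇ + D + θ) f = -12x^6 - 24x^5 + 39x^4 - 22x^3 + (33/2)x^2 - 3x - 1/4


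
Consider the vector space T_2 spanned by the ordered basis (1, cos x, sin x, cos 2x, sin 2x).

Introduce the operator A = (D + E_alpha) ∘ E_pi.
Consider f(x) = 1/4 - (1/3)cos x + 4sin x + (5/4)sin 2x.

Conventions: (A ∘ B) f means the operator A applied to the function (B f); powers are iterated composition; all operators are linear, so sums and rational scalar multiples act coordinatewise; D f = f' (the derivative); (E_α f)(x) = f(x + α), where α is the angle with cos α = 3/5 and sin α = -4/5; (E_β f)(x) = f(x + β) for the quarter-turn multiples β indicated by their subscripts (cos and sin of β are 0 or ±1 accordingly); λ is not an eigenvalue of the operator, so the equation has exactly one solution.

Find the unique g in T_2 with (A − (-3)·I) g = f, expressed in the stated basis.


write g with unknown coordinates in the stated basis and equate coefficients in (A − (-3)·I) g = f
solving from the highest basis element down gives g = 1/16 + (5/3)sin x - (65/424)cos 2x + (85/212)sin 2x
check: A g = 1/16 - (1/3)cos x - sin x + (195/424)cos 2x + (5/106)sin 2x
so A g − (-3)·g = 1/4 - (1/3)cos x + 4sin x + (5/4)sin 2x = f ✓

the image equals g(x) = 1/16 + (5/3)sin x - (65/424)cos 2x + (85/212)sin 2x


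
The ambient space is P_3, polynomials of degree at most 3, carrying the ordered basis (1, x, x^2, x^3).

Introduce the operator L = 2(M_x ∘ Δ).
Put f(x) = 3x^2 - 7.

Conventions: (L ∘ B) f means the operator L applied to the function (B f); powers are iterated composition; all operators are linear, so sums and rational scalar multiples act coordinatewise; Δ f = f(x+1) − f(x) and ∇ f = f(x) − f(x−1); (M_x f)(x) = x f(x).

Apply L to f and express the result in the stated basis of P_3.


the image equals g(x) = 12x^2 + 6x

Δ f = 6x + 3
M_x Δ f = 6x^2 + 3x
(2(M_x ∘ Δ)) f = 12x^2 + 6x


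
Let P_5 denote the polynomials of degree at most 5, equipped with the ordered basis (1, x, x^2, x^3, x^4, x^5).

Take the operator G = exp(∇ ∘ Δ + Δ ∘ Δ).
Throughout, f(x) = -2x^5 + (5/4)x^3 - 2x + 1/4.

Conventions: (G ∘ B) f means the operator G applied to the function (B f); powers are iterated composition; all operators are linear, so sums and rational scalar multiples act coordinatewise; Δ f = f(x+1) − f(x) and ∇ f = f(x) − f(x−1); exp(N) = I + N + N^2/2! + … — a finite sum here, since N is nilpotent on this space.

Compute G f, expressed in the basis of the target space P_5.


g(x) = -2x^5 - (315/4)x^3 - 120x^2 - 627x - 2129/4

order-1 term: -80x^3 - 120x^2 - 145x - 105/2
order-2 term: -480x - 480
the series for exp(∇ ∘ Δ + Δ ∘ Δ) f terminates at order 2
exp(∇ ∘ Δ + Δ ∘ Δ) f = -2x^5 - (315/4)x^3 - 120x^2 - 627x - 2129/4


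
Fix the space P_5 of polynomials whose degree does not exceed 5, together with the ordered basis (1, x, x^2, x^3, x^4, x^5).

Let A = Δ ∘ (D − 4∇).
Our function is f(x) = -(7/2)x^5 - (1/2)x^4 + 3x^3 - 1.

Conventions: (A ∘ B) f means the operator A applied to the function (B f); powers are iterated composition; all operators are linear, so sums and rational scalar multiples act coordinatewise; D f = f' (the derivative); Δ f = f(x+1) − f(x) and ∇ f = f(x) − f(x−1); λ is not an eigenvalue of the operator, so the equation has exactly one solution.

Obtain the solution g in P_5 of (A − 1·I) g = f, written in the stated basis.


write g with unknown coordinates in the stated basis and equate coefficients in (A − 1·I) g = f
solving from the highest basis element down gives g = (7/2)x^5 + (1/2)x^4 - 213x^3 + 87x^2 + 3770x - 2289/2
check: A g = -210x^3 + 87x^2 + 3770x - 2291/2
so A g − 1·g = -(7/2)x^5 - (1/2)x^4 + 3x^3 - 1 = f ✓

the image equals g(x) = (7/2)x^5 + (1/2)x^4 - 213x^3 + 87x^2 + 3770x - 2289/2


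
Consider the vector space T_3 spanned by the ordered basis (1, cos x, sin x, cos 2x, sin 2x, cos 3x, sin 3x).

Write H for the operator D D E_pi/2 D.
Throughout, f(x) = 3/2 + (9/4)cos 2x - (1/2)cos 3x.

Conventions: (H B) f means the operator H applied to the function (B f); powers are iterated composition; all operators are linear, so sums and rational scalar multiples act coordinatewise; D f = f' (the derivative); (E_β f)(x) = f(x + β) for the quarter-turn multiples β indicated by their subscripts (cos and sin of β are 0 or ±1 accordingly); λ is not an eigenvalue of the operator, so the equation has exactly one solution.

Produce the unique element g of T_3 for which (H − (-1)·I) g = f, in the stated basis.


write g with unknown coordinates in the stated basis and equate coefficients in (H − (-1)·I) g = f
solving from the highest basis element down gives g = 3/2 + (9/260)cos 2x + (18/65)sin 2x + (1/52)cos 3x
check: H g = (144/65)cos 2x - (18/65)sin 2x - (27/52)cos 3x
so H g − (-1)·g = 3/2 + (9/4)cos 2x - (1/2)cos 3x = f ✓

the image equals g(x) = 3/2 + (9/260)cos 2x + (18/65)sin 2x + (1/52)cos 3x


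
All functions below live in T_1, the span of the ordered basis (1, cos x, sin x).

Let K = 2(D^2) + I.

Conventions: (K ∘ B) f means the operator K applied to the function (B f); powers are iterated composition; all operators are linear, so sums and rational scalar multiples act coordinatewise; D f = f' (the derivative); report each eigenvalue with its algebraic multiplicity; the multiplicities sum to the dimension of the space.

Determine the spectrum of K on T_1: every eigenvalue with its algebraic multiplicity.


λ = -1 (multiplicity 2), λ = 1 (multiplicity 1)

image of 1: 1
image of cos x: -cos x
image of sin x: -sin x
the matrix is diagonal; its diagonal is (1, -1, -1)
for a triangular matrix the eigenvalues are the diagonal entries, with algebraic multiplicity their repetition count


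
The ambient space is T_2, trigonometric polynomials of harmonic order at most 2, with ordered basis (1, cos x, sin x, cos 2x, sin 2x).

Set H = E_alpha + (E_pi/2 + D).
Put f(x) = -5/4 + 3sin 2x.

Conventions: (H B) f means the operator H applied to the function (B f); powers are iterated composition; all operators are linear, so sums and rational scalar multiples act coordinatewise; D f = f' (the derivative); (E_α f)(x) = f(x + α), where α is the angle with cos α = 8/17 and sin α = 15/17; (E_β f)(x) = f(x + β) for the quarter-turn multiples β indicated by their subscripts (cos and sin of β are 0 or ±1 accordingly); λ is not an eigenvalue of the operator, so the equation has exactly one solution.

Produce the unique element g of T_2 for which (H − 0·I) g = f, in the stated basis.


write g with unknown coordinates in the stated basis and equate coefficients in (H − 0·I) g = f
solving from the highest basis element down gives g = -5/8 - (1227/1508)cos 2x - (675/1508)sin 2x
check: H g = -5/4 + 3sin 2x
so H g − 0·g = -5/4 + 3sin 2x = f ✓

g(x) = -5/8 - (1227/1508)cos 2x - (675/1508)sin 2x


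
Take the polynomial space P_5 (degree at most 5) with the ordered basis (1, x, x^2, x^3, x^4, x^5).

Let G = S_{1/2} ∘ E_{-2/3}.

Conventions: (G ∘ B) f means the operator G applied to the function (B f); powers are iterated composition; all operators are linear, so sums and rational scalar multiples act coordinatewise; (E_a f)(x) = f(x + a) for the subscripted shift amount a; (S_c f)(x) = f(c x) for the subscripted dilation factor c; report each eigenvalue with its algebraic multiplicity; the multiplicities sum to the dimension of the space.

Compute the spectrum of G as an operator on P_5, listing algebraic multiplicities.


image of 1: 1
image of x: (1/2)x - 2/3
image of x^2: (1/4)x^2 - (2/3)x + 4/9
image of x^3: (1/8)x^3 - (1/2)x^2 + (2/3)x - 8/27
image of x^4: (1/16)x^4 - (1/3)x^3 + (2/3)x^2 - (16/27)x + 16/81
image of x^5: (1/32)x^5 - (5/24)x^4 + (5/9)x^3 - (20/27)x^2 + (40/81)x - 32/243
the matrix is upper triangular; its diagonal is (1, 1/2, 1/4, 1/8, 1/16, 1/32)
for a triangular matrix the eigenvalues are the diagonal entries, with algebraic multiplicity their repetition count

λ = 1/32 (multiplicity 1), λ = 1/16 (multiplicity 1), λ = 1/8 (multiplicity 1), λ = 1/4 (multiplicity 1), λ = 1/2 (multiplicity 1), λ = 1 (multiplicity 1)


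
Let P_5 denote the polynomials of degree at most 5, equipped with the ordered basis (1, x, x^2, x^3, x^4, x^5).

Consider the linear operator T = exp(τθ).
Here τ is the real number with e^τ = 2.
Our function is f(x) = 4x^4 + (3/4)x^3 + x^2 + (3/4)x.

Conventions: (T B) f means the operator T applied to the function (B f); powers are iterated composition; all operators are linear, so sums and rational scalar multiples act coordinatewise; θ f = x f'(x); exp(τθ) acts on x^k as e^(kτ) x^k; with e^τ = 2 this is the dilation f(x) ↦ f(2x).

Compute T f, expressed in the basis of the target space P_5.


g(x) = 64x^4 + 6x^3 + 4x^2 + (3/2)x

exp(τθ) x^k = e^(kτ) x^k; with e^τ = 2 this sends x^k to 2^k x^k
x ↦ 2 x
x^2 ↦ 4 x^2
x^3 ↦ 8 x^3
x^4 ↦ 16 x^4
applying this coordinatewise to f: exp(τθ) f = 64x^4 + 6x^3 + 4x^2 + (3/2)x
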